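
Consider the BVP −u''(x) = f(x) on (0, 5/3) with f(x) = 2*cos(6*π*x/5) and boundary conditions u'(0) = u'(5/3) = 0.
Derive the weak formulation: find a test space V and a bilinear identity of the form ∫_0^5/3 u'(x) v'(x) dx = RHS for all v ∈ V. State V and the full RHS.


V = H^1(0, 5/3) (no boundary constraint on v; u is determined up to an additive constant); weak form: ∫_0^5/3 u'v' dx = ∫_0^5/3 (2*cos(6*π*x/5)) v dx for all v ∈ V.

Multiply both sides by a test function v and integrate from 0 to 5/3:
  ∫_0^5/3 −u''(x) v(x) dx = ∫_0^5/3 f(x) v(x) dx.
Integrate the LHS by parts once:
  ∫_0^5/3 −u'' v dx = −[u'(x) v(x)]_0^5/3 + ∫_0^5/3 u'(x) v'(x) dx.
Thus ∫_0^5/3 u'(x) v'(x) dx = ∫_0^5/3 f(x) v(x) dx + [u'(x) v(x)]_0^5/3.
Choose V so that boundary terms are either known or forced to vanish.
u has homogeneous Neumann: u'(0) = u'(5/3) = 0. So [u' v]_0^5/3 = 0·v(5/3) − 0·v(0) = 0 for any v; take V = H^1(0, 5/3).
Weak formulation: find u (satisfying any essential BC) such that ∫_0^5/3 u'(x) v'(x) dx = ∫_0^5/3 f v dx for all v ∈ V (homogeneous Neumann, so boundary terms vanish).
Substituting f(x) = 2*cos(6*π*x/5), the right-hand side is ∫_0^5/3 (2*cos(6*π*x/5)) v dx.
Compatibility check (pure Neumann): taking v ≡ 1 ∈ V gives 0 = ∫_0^5/3 f dx + (0) − (0), i.e. ∫_0^5/3 f dx must equal u'(0) − u'(5/3) = 0. Indeed ∫_0^5/3 (2*cos(6*π*x/5)) dx = 0, so the data are compatible. The solution is then unique only up to an additive constant (fix it e.g. by requiring ∫_0^5/3 u dx = 0).


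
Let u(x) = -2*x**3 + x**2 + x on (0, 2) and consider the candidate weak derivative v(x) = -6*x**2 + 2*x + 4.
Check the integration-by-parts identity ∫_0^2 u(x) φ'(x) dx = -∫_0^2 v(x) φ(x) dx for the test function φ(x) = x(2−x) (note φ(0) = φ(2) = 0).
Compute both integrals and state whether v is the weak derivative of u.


LHS = 28/5, RHS = 8/5. No, v is not the weak derivative of u.

u(x) = -2*x**3 + x**2 + x, classical derivative u'(x) = -6*x**2 + 2*x + 1.
φ(x) = x(2−x), so φ'(x) = 2 - 2*x.
Note φ(0) = φ(2) = 0, so the boundary term u·φ vanishes.
LHS = ∫_0^2 u(x) φ'(x) dx = ∫_0^2 (4*x^4 - 6*x^3 + 2*x) dx. Term by term:
  ∫_0^2 4*x^4 dx = 128/5;  ∫_0^2 -6*x^3 dx = -24;  ∫_0^2 2*x dx = 4.
Sum: 128/5 − 24 + 4 = 28/5.
So LHS = 28/5.
∫_0^2 v(x) φ(x) dx = ∫_0^2 (6*x^4 - 14*x^3 + 8*x) dx. Term by term:
  ∫_0^2 6*x^4 dx = 192/5;  ∫_0^2 -14*x^3 dx = -56;  ∫_0^2 8*x dx = 16.
Sum: 192/5 − 56 + 16 = -8/5.
So RHS = -∫_0^2 v(x) φ(x) dx = 8/5.
LHS − RHS = 4 ≠ 0, so the identity fails.
(For a valid weak derivative the identity must hold for EVERY test function, in particular this one. The failure shows v is NOT the weak derivative of u.)
Correct weak derivative would be u'(x) = -6*x**2 + 2*x + 1.


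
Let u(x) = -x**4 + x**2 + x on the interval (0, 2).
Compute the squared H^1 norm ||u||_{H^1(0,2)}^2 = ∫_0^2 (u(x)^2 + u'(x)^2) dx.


||u||_{H^1}^2 = 1754/9

The H^1 norm (squared) on an interval (0, L) is
  ||u||_{H^1}^2 = ∫_0^L u(x)^2 dx + ∫_0^L u'(x)^2 dx.
Compute u'(x) = -4*x**3 + 2*x + 1.
Then u(x)^2 = x**8 - 2*x**6 - 2*x**5 + x**4 + 2*x**3 + x**2 and u'(x)^2 = 16*x**6 - 16*x**4 - 8*x**3 + 4*x**2 + 4*x + 1.
Integrate each monomial from 0 to 2 using ∫_0^2 c·x^n dx = c·2^(n+1)/(n+1):
  ∫_0^2 u(x)^2 dx = ∫_0^2 (x^8 - 2*x^6 - 2*x^5 + x^4 + 2*x^3 + x^2) dx. Term by term:
    ∫_0^2 x^8 dx = 512/9;  ∫_0^2 -2*x^6 dx = -256/7;  ∫_0^2 -2*x^5 dx = -64/3;
    ∫_0^2 x^4 dx = 32/5;  ∫_0^2 2*x^3 dx = 8;  ∫_0^2 x^2 dx = 8/3.
  Sum: 512/9 − 256/7 − 64/3 + 32/5 + 8 + 8/3 = 5056/315.
  ∫_0^2 u'(x)^2 dx = ∫_0^2 (16*x^6 - 16*x^4 - 8*x^3 + 4*x^2 + 4*x + 1) dx. Term by term:
    ∫_0^2 16*x^6 dx = 2048/7;  ∫_0^2 -16*x^4 dx = -512/5;  ∫_0^2 -8*x^3 dx = -32;
    ∫_0^2 4*x^2 dx = 32/3;  ∫_0^2 4*x dx = 8;  ∫_0^2 1 dx = 2.
  Sum: 2048/7 − 512/5 − 32 + 32/3 + 8 + 2 = 18778/105.
Adding: ||u||_{H^1}^2 = 5056/315 + 18778/105 = 1754/9.


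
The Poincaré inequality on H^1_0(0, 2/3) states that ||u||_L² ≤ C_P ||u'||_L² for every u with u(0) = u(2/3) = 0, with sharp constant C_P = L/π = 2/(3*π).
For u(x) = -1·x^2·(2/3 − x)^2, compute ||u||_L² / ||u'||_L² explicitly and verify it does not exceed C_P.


||u||_L² / ||u'||_L² = sqrt(3)/9 < C_P = 2/(3*π).

u(x) = -1·x^2·(2/3 − x)^2, so u'(x) = 4*x*(-9*x^2 + 9*x - 2)/9.
u(x) = -1·x^2·(2/3 − x)^2 vanishes at x = 0 and x = 2/3, so u ∈ H^1_0(0, 2/3). Differentiate via the product rule and integrate the resulting polynomials term by term.
  ∫_0^2/3 u² dx = ∫_0^2/3 (x^8 - 8*x^7/3 + 8*x^6/3 - 32*x^5/27 + 16*x^4/81) dx. Term by term:
    ∫_0^2/3 x^8 dx = 512/177147;  ∫_0^2/3 -8*x^7/3 dx = -256/19683;  ∫_0^2/3 8*x^6/3 dx = 1024/45927;
    ∫_0^2/3 -32*x^5/27 dx = -1024/59049;  ∫_0^2/3 16*x^4/81 dx = 512/98415.
  Sum: 512/177147 − 256/19683 + 1024/45927 − 1024/59049 + 512/98415 = 256/6200145.
  ∫_0^2/3 (u')² dx = ∫_0^2/3 (16*x^6 - 32*x^5 + 208*x^4/9 - 64*x^3/9 + 64*x^2/81) dx. Term by term:
    ∫_0^2/3 16*x^6 dx = 2048/15309;  ∫_0^2/3 -32*x^5 dx = -1024/2187;  ∫_0^2/3 208*x^4/9 dx = 6656/10935;
    ∫_0^2/3 -64*x^3/9 dx = -256/729;  ∫_0^2/3 64*x^2/81 dx = 512/6561.
  Sum: 2048/15309 − 1024/2187 + 6656/10935 − 256/729 + 512/6561 = 256/229635.
∫_0^2/3 u² dx = 256/6200145, so ||u||_L² = 16*sqrt(105)/25515.
∫_0^2/3 (u')² dx = 256/229635, so ||u'||_L² = 16*sqrt(35)/2835.
Ratio ||u||_L² / ||u'||_L² = sqrt(3)/9.
Sharp Poincaré constant on H^1_0(0, 2/3) is C_P = L/π = 2/(3*π), achieved by sin(3*π/2·x).
A polynomial bump cannot attain the sharp Poincaré constant (only the first sine eigenfunction does), so the ratio is strictly less than C_P, consistent with ||u||_L² ≤ C_P ||u'||_L².


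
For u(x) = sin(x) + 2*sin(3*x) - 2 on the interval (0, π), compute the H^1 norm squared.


||u||_{H^1(0,π)}^2 = -40/3 + 25*π

u'(x) = cos(x) + 6*cos(3*x).
Expand u² and (u')² and integrate term by term on (0, π), using: for integers n ≥ 1, ∫_0^π sin²(nx) dx = ∫_0^π cos²(nx) dx = π/2; for n ≠ n', ∫_0^π sin(nx)sin(n'x) dx = ∫_0^π cos(nx)cos(n'x) dx = 0; and by product-to-sum, ∫_0^π sin(nx)cos(n'x) dx = ½∫_0^π [sin((n+n')x) + sin((n−n')x)] dx, which is 0 when n+n' is even and 2n/(n²−n'²) when n+n' is odd (it need not vanish on (0, π)). For the constant mode: ∫_0^π 1 dx = π, ∫_0^π cos(nx) dx = 0, ∫_0^π sin(nx) dx = (1−(−1)^n)/n.
  u² squared terms: (-2)²·∫1 dx = 4·π = 4*π;  (2)²·∫sin(3x)² dx = 4·π/2 = 2*π;  (1)²·∫sin(x)² dx = 1·π/2 = π/2.
  u² cross terms: 2·(-2)·(2)·∫1·sin(3x) dx = -8·(2/3) = -16/3;  2·(-2)·(1)·∫1·sin(x) dx = -4·(2) = -8;  2·(2)·(1)·∫sin(3x)·sin(x) dx = 4·(0) = 0.
  So ∫_0^π u² dx = 4*π + 2*π + π/2 − 16/3 − 8 + 0 = -40/3 + 13*π/2.
  (u')² squared terms: (6)²·∫cos(3x)² dx = 36·π/2 = 18*π;  (1)²·∫cos(x)² dx = 1·π/2 = π/2.
  (u')² cross terms: 2·(6)·(1)·∫cos(3x)·cos(x) dx = 12·(0) = 0.
  So ∫_0^π (u')² dx = 18*π + π/2 + 0 = 37*π/2.
||u||_{H^1}^2 = (-40/3 + 13*π/2) + (37*π/2) = -40/3 + 25*π.


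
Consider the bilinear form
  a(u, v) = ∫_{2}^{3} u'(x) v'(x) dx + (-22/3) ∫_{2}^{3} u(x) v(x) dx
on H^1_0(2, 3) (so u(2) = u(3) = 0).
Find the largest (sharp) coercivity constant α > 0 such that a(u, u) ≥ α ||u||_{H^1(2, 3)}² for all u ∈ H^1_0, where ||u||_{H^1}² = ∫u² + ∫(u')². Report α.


α = (-22/3 + π^2)/(1 + π^2)

Coercivity of a(·,·) on H^1_0(2, 3) means a(u, u) ≥ α ||u||_{H^1}² for every u ∈ H^1_0.
The interval has length L = 1, and Poincaré/coercivity depend only on L. Here a(u, u) = ∫(u')² + (-22/3)·∫u².
Here c = -22/3 < 0 with |c| < (π/L)² = π^2, so coercivity still holds. The condition a(u,u) ≥ α||u||_{H^1}² reads (1−α)∫(u')² ≥ (α−c)∫u². Any admissible α is ≤ 1 (rapidly oscillating u have ∫u²/∫(u')² → 0), and α = 1 would force 0 ≥ (1−c)∫u², impossible since c < 1; so 1−α > 0. By the sharp Poincaré inequality on H^1_0 of an interval of length L, ∫(u')² ≥ (π/L)²∫u² with equality for the first sine mode sin(π(x−x₀)/L) (x₀ the left endpoint), so the inequality holds for all u iff (1−α)(π/L)² ≥ α − c, i.e. α ≤ ((π/L)² + c)/((π/L)² + 1) = (1 + c(L/π)²)/(1 + (L/π)²). (Direct route, valid since c ≤ 0: Poincaré gives c∫u² ≥ c(L/π)²∫(u')², so a(u,u) ≥ (1 + c(L/π)²)∫(u')², while ||u||_{H^1}² ≤ (1 + (L/π)²)∫(u')²; dividing yields the same α.) With (π/L)² = π^2 and c = -22/3, the largest admissible constant is α = ((π/L)² + c)/((π/L)² + 1).
Simplifying, α = (-22/3 + π^2)/(1 + π^2).


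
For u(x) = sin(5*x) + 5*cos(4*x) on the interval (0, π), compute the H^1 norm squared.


||u||_{H^1(0,π)}^2 = 1700/9 + 451*π/2

u'(x) = -20*sin(4*x) + 5*cos(5*x).
Expand u² and (u')² and integrate term by term on (0, π), using: for integers n ≥ 1, ∫_0^π sin²(nx) dx = ∫_0^π cos²(nx) dx = π/2; for n ≠ n', ∫_0^π sin(nx)sin(n'x) dx = ∫_0^π cos(nx)cos(n'x) dx = 0; and by product-to-sum, ∫_0^π sin(nx)cos(n'x) dx = ½∫_0^π [sin((n+n')x) + sin((n−n')x)] dx, which is 0 when n+n' is even and 2n/(n²−n'²) when n+n' is odd (it need not vanish on (0, π)).
  u² squared terms: (5)²·∫cos(4x)² dx = 25·π/2 = 25*π/2;  (1)²·∫sin(5x)² dx = 1·π/2 = π/2.
  u² cross terms: 2·(5)·(1)·∫cos(4x)·sin(5x) dx = 10·(10/9) = 100/9.
  So ∫_0^π u² dx = 25*π/2 + π/2 + 100/9 = 100/9 + 13*π.
  (u')² squared terms: (-20)²·∫sin(4x)² dx = 400·π/2 = 200*π;  (5)²·∫cos(5x)² dx = 25·π/2 = 25*π/2.
  (u')² cross terms: 2·(-20)·(5)·∫sin(4x)·cos(5x) dx = -200·(-8/9) = 1600/9.
  So ∫_0^π (u')² dx = 200*π + 25*π/2 + 1600/9 = 1600/9 + 425*π/2.
||u||_{H^1}^2 = (100/9 + 13*π) + (1600/9 + 425*π/2) = 1700/9 + 451*π/2.


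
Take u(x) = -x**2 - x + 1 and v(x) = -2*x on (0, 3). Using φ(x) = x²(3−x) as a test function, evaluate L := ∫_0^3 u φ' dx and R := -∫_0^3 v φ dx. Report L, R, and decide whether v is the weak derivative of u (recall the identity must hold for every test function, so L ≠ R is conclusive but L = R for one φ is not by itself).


LHS = 621/20, RHS = 243/10. No, v is not the weak derivative of u.

u(x) = -x**2 - x + 1, classical derivative u'(x) = -2*x - 1.
φ(x) = x²(3−x), so φ'(x) = 3*x*(2 - x).
Note φ(0) = φ(3) = 0, so the boundary term u·φ vanishes.
LHS = ∫_0^3 u(x) φ'(x) dx = ∫_0^3 (3*x^4 - 3*x^3 - 9*x^2 + 6*x) dx. Term by term:
  ∫_0^3 3*x^4 dx = 729/5;  ∫_0^3 -3*x^3 dx = -243/4;  ∫_0^3 -9*x^2 dx = -81;
  ∫_0^3 6*x dx = 27.
Sum: 729/5 − 243/4 − 81 + 27 = 621/20.
So LHS = 621/20.
∫_0^3 v(x) φ(x) dx = ∫_0^3 (2*x^4 - 6*x^3) dx. Term by term:
  ∫_0^3 2*x^4 dx = 486/5;  ∫_0^3 -6*x^3 dx = -243/2.
Sum: 486/5 − 243/2 = -243/10.
So RHS = -∫_0^3 v(x) φ(x) dx = 243/10.
LHS − RHS = 27/4 ≠ 0, so the identity fails.
(For a valid weak derivative the identity must hold for EVERY test function, in particular this one. The failure shows v is NOT the weak derivative of u.)
Correct weak derivative would be u'(x) = -2*x - 1.


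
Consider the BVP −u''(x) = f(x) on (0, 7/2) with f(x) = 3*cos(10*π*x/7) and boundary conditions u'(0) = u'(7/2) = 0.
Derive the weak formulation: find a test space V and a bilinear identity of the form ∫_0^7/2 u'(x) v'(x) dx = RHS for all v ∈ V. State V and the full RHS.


V = H^1(0, 7/2) (no boundary constraint on v; u is determined up to an additive constant); weak form: ∫_0^7/2 u'v' dx = ∫_0^7/2 (3*cos(10*π*x/7)) v dx for all v ∈ V.

Multiply both sides by a test function v and integrate from 0 to 7/2:
  ∫_0^7/2 −u''(x) v(x) dx = ∫_0^7/2 f(x) v(x) dx.
Integrate the LHS by parts once:
  ∫_0^7/2 −u'' v dx = −[u'(x) v(x)]_0^7/2 + ∫_0^7/2 u'(x) v'(x) dx.
Thus ∫_0^7/2 u'(x) v'(x) dx = ∫_0^7/2 f(x) v(x) dx + [u'(x) v(x)]_0^7/2.
Choose V so that boundary terms are either known or forced to vanish.
u has homogeneous Neumann: u'(0) = u'(7/2) = 0. So [u' v]_0^7/2 = 0·v(7/2) − 0·v(0) = 0 for any v; take V = H^1(0, 7/2).
Weak formulation: find u (satisfying any essential BC) such that ∫_0^7/2 u'(x) v'(x) dx = ∫_0^7/2 f v dx for all v ∈ V (homogeneous Neumann, so boundary terms vanish).
Substituting f(x) = 3*cos(10*π*x/7), the right-hand side is ∫_0^7/2 (3*cos(10*π*x/7)) v dx.
Compatibility check (pure Neumann): taking v ≡ 1 ∈ V gives 0 = ∫_0^7/2 f dx + (0) − (0), i.e. ∫_0^7/2 f dx must equal u'(0) − u'(7/2) = 0. Indeed ∫_0^7/2 (3*cos(10*π*x/7)) dx = 0, so the data are compatible. The solution is then unique only up to an additive constant (fix it e.g. by requiring ∫_0^7/2 u dx = 0).


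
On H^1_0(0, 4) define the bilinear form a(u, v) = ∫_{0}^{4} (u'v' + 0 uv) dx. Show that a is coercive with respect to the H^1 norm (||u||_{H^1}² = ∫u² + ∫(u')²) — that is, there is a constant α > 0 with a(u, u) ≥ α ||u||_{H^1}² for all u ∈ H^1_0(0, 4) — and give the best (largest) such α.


α = π^2/(π^2 + 16)

Coercivity of a(·,·) on H^1_0(0, 4) means a(u, u) ≥ α ||u||_{H^1}² for every u ∈ H^1_0.
The interval has length L = 4, and Poincaré/coercivity depend only on L. Here a(u, u) = ∫(u')² + (0)·∫u².
Here c = 0, so a(u,u) = ∫(u')² alone. The condition a(u,u) ≥ α||u||_{H^1}² reads (1−α)∫(u')² ≥ (α−c)∫u². Any admissible α is ≤ 1 (rapidly oscillating u have ∫u²/∫(u')² → 0), and α = 1 would force 0 ≥ (1−c)∫u², impossible since c < 1; so 1−α > 0. By the sharp Poincaré inequality on H^1_0 of an interval of length L, ∫(u')² ≥ (π/L)²∫u² with equality for the first sine mode sin(π(x−x₀)/L) (x₀ the left endpoint), so the inequality holds for all u iff (1−α)(π/L)² ≥ α − c, i.e. α ≤ ((π/L)² + c)/((π/L)² + 1) = (1 + c(L/π)²)/(1 + (L/π)²). (Direct route, valid since c ≤ 0: Poincaré gives c∫u² ≥ c(L/π)²∫(u')², so a(u,u) ≥ (1 + c(L/π)²)∫(u')², while ||u||_{H^1}² ≤ (1 + (L/π)²)∫(u')²; dividing yields the same α.) With (π/L)² = π^2/16 and c = 0, the largest admissible constant is α = ((π/L)² + c)/((π/L)² + 1).
Simplifying, α = π^2/(π^2 + 16).


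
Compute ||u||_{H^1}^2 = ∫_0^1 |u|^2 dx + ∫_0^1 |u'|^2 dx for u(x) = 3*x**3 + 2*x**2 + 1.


||u||_{H^1}^2 = 1993/42

The H^1 norm (squared) on an interval (0, L) is
  ||u||_{H^1}^2 = ∫_0^L u(x)^2 dx + ∫_0^L u'(x)^2 dx.
Compute u'(x) = 9*x**2 + 4*x.
Then u(x)^2 = 9*x**6 + 12*x**5 + 4*x**4 + 6*x**3 + 4*x**2 + 1 and u'(x)^2 = 81*x**4 + 72*x**3 + 16*x**2.
Integrate each monomial from 0 to 1 using ∫_0^1 c·x^n dx = c·1^(n+1)/(n+1):
  ∫_0^1 u(x)^2 dx = ∫_0^1 (9*x^6 + 12*x^5 + 4*x^4 + 6*x^3 + 4*x^2 + 1) dx. Term by term:
    ∫_0^1 9*x^6 dx = 9/7;  ∫_0^1 12*x^5 dx = 2;  ∫_0^1 4*x^4 dx = 4/5;
    ∫_0^1 6*x^3 dx = 3/2;  ∫_0^1 4*x^2 dx = 4/3;  ∫_0^1 1 dx = 1.
  Sum: 9/7 + 2 + 4/5 + 3/2 + 4/3 + 1 = 1663/210.
  ∫_0^1 u'(x)^2 dx = ∫_0^1 (81*x^4 + 72*x^3 + 16*x^2) dx. Term by term:
    ∫_0^1 81*x^4 dx = 81/5;  ∫_0^1 72*x^3 dx = 18;  ∫_0^1 16*x^2 dx = 16/3.
  Sum: 81/5 + 18 + 16/3 = 593/15.
Adding: ||u||_{H^1}^2 = 1663/210 + 593/15 = 1993/42.


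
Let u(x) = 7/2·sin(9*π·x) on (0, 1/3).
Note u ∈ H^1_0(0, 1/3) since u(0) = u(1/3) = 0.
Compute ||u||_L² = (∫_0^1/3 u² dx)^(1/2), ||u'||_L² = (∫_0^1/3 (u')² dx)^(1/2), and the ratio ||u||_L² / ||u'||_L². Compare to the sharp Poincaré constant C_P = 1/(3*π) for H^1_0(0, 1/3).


||u||_L² / ||u'||_L² = 1/(9*π) < C_P = 1/(3*π).

u(x) = 7/2·sin(9*π·x), so u'(x) = 63*π*cos(9*π*x)/2.
Writing u(x) = A·sin(kπx/L) with A = 7/2 and k = 3, use ∫_0^L sin²(kπx/L) dx = L/2 and ∫_0^L cos²(kπx/L) dx = L/2.
u² = 49/4·sin²(9*π·x) and (u')² = 3969*π^2/4·cos²(9*π·x), and each of sin², cos² integrates to L/2 = 1/6 over (0, 1/3).
∫_0^1/3 u² dx = 49/24, so ||u||_L² = 7*sqrt(6)/12.
∫_0^1/3 (u')² dx = 1323*π^2/8, so ||u'||_L² = 21*sqrt(6)*π/4.
Ratio ||u||_L² / ||u'||_L² = 1/(9*π).
Sharp Poincaré constant on H^1_0(0, 1/3) is C_P = L/π = 1/(3*π), achieved by sin(3*π·x).
This is the k = 3 harmonic; the ratio L/(kπ) is strictly less than C_P = L/π, consistent with the sharp inequality ||u||_L² ≤ C_P ||u'||_L².


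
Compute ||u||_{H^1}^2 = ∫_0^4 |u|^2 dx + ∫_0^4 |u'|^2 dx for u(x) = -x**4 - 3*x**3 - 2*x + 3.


||u||_{H^1}^2 = 65260124/315

The H^1 norm (squared) on an interval (0, L) is
  ||u||_{H^1}^2 = ∫_0^L u(x)^2 dx + ∫_0^L u'(x)^2 dx.
Compute u'(x) = -4*x**3 - 9*x**2 - 2.
Then u(x)^2 = x**8 + 6*x**7 + 9*x**6 + 4*x**5 + 6*x**4 - 18*x**3 + 4*x**2 - 12*x + 9 and u'(x)^2 = 16*x**6 + 72*x**5 + 81*x**4 + 16*x**3 + 36*x**2 + 4.
Integrate each monomial from 0 to 4 using ∫_0^4 c·x^n dx = c·4^(n+1)/(n+1):
  ∫_0^4 u(x)^2 dx = ∫_0^4 (x^8 + 6*x^7 + 9*x^6 + 4*x^5 + 6*x^4 - 18*x^3 + 4*x^2 - 12*x + 9) dx. Term by term:
    ∫_0^4 x^8 dx = 262144/9;  ∫_0^4 6*x^7 dx = 49152;  ∫_0^4 9*x^6 dx = 147456/7;
    ∫_0^4 4*x^5 dx = 8192/3;  ∫_0^4 6*x^4 dx = 6144/5;  ∫_0^4 -18*x^3 dx = -1152;
    ∫_0^4 4*x^2 dx = 256/3;  ∫_0^4 -12*x dx = -96;  ∫_0^4 9 dx = 36.
  Sum: 262144/9 + 49152 + 147456/7 + 8192/3 + 6144/5 − 1152 + 256/3 − 96 + 36 = 32185772/315.
  ∫_0^4 u'(x)^2 dx = ∫_0^4 (16*x^6 + 72*x^5 + 81*x^4 + 16*x^3 + 36*x^2 + 4) dx. Term by term:
    ∫_0^4 16*x^6 dx = 262144/7;  ∫_0^4 72*x^5 dx = 49152;  ∫_0^4 81*x^4 dx = 82944/5;
    ∫_0^4 16*x^3 dx = 1024;  ∫_0^4 36*x^2 dx = 768;  ∫_0^4 4 dx = 16.
  Sum: 262144/7 + 49152 + 82944/5 + 1024 + 768 + 16 = 3674928/35.
Adding: ||u||_{H^1}^2 = 32185772/315 + 3674928/35 = 65260124/315.


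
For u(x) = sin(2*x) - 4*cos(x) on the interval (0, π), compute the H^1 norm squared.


||u||_{H^1(0,π)}^2 = -64/3 + 37*π/2

u'(x) = 4*sin(x) + 2*cos(2*x).
Expand u² and (u')² and integrate term by term on (0, π), using: for integers n ≥ 1, ∫_0^π sin²(nx) dx = ∫_0^π cos²(nx) dx = π/2; for n ≠ n', ∫_0^π sin(nx)sin(n'x) dx = ∫_0^π cos(nx)cos(n'x) dx = 0; and by product-to-sum, ∫_0^π sin(nx)cos(n'x) dx = ½∫_0^π [sin((n+n')x) + sin((n−n')x)] dx, which is 0 when n+n' is even and 2n/(n²−n'²) when n+n' is odd (it need not vanish on (0, π)).
  u² squared terms: (-4)²·∫cos(x)² dx = 16·π/2 = 8*π;  (1)²·∫sin(2x)² dx = 1·π/2 = π/2.
  u² cross terms: 2·(-4)·(1)·∫cos(x)·sin(2x) dx = -8·(4/3) = -32/3.
  So ∫_0^π u² dx = 8*π + π/2 − 32/3 = -32/3 + 17*π/2.
  (u')² squared terms: (2)²·∫cos(2x)² dx = 4·π/2 = 2*π;  (4)²·∫sin(x)² dx = 16·π/2 = 8*π.
  (u')² cross terms: 2·(2)·(4)·∫cos(2x)·sin(x) dx = 16·(-2/3) = -32/3.
  So ∫_0^π (u')² dx = 2*π + 8*π − 32/3 = -32/3 + 10*π.
||u||_{H^1}^2 = (-32/3 + 17*π/2) + (-32/3 + 10*π) = -64/3 + 37*π/2.


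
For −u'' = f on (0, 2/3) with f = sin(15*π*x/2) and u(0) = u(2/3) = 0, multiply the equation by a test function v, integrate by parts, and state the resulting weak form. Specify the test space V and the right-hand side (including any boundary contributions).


V = H^1_0(0, 2/3) (so v(0) = v(2/3) = 0); weak form: ∫_0^2/3 u'v' dx = ∫_0^2/3 (sin(15*π*x/2)) v dx for all v ∈ V.

Multiply both sides by a test function v and integrate from 0 to 2/3:
  ∫_0^2/3 −u''(x) v(x) dx = ∫_0^2/3 f(x) v(x) dx.
Integrate the LHS by parts once:
  ∫_0^2/3 −u'' v dx = −[u'(x) v(x)]_0^2/3 + ∫_0^2/3 u'(x) v'(x) dx.
Thus ∫_0^2/3 u'(x) v'(x) dx = ∫_0^2/3 f(x) v(x) dx + [u'(x) v(x)]_0^2/3.
Choose V so that boundary terms are either known or forced to vanish.
u is Dirichlet: u(0) = u(2/3) = 0. Let V = H^1_0(0, 2/3); then v(0) = v(2/3) = 0, and [u' v]_0^2/3 = 0.
Weak formulation: find u (satisfying any essential BC) such that ∫_0^2/3 u'(x) v'(x) dx = ∫_0^2/3 f v dx for all v ∈ V.
Substituting f(x) = sin(15*π*x/2), the right-hand side is ∫_0^2/3 (sin(15*π*x/2)) v dx.


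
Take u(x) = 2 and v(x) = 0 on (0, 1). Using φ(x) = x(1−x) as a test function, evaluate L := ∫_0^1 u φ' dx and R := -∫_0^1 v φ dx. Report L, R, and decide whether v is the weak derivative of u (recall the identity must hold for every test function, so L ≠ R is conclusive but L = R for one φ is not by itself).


LHS = 0, RHS = 0. Yes, v = u' weakly.

u(x) = 2, classical derivative u'(x) = 0.
φ(x) = x(1−x), so φ'(x) = 1 - 2*x.
Note φ(0) = φ(1) = 0, so the boundary term u·φ vanishes.
LHS = ∫_0^1 u(x) φ'(x) dx = ∫_0^1 (2 - 4*x) dx. Term by term:
  ∫_0^1 -4*x dx = -2;  ∫_0^1 2 dx = 2.
Sum: -2 + 2 = 0.
So LHS = 0.
∫_0^1 v(x) φ(x) dx = ∫_0^1 (0) dx. Term by term:
  ∫_0^1 0 dx = 0.
So RHS = -∫_0^1 v(x) φ(x) dx = 0.
LHS = RHS, so the identity holds for this test φ.
Moreover u is smooth here and v(x) = u'(x) = 0 pointwise, so the identity holds for every test function. Hence v is the weak derivative of u.


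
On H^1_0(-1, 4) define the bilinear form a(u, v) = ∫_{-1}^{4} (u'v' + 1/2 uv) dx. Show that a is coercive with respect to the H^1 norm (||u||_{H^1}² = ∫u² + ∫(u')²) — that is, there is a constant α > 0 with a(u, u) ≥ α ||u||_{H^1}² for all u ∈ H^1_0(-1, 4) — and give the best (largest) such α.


α = (π^2 + 25/2)/(π^2 + 25)

Coercivity of a(·,·) on H^1_0(-1, 4) means a(u, u) ≥ α ||u||_{H^1}² for every u ∈ H^1_0.
The interval has length L = 5, and Poincaré/coercivity depend only on L. Here a(u, u) = ∫(u')² + (1/2)·∫u².
Here 0 < c = 1/2 < 1. The condition a(u,u) ≥ α||u||_{H^1}² reads (1−α)∫(u')² ≥ (α−c)∫u². Any admissible α is ≤ 1 (rapidly oscillating u have ∫u²/∫(u')² → 0), and α = 1 would force 0 ≥ (1−c)∫u², impossible since c < 1; so 1−α > 0. By the sharp Poincaré inequality on H^1_0 of an interval of length L, ∫(u')² ≥ (π/L)²∫u² with equality for the first sine mode sin(π(x−x₀)/L) (x₀ the left endpoint), so the inequality holds for all u iff (1−α)(π/L)² ≥ α − c, i.e. α ≤ ((π/L)² + c)/((π/L)² + 1) = (1 + c(L/π)²)/(1 + (L/π)²). With (π/L)² = π^2/25 and c = 1/2, the largest admissible constant is α = ((π/L)² + c)/((π/L)² + 1).
Simplifying, α = (π^2 + 25/2)/(π^2 + 25).


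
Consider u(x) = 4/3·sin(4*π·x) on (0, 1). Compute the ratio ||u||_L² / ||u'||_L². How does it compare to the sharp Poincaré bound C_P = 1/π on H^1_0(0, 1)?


||u||_L² / ||u'||_L² = 1/(4*π) < C_P = 1/π.

u(x) = 4/3·sin(4*π·x), so u'(x) = 16*π*cos(4*π*x)/3.
Writing u(x) = A·sin(kπx/L) with A = 4/3 and k = 4, use ∫_0^L sin²(kπx/L) dx = L/2 and ∫_0^L cos²(kπx/L) dx = L/2.
u² = 16/9·sin²(4*π·x) and (u')² = 256*π^2/9·cos²(4*π·x), and each of sin², cos² integrates to L/2 = 1/2 over (0, 1).
∫_0^1 u² dx = 8/9, so ||u||_L² = 2*sqrt(2)/3.
∫_0^1 (u')² dx = 128*π^2/9, so ||u'||_L² = 8*sqrt(2)*π/3.
Ratio ||u||_L² / ||u'||_L² = 1/(4*π).
Sharp Poincaré constant on H^1_0(0, 1) is C_P = L/π = 1/π, achieved by sin(π·x).
This is the k = 4 harmonic; the ratio L/(kπ) is strictly less than C_P = L/π, consistent with the sharp inequality ||u||_L² ≤ C_P ||u'||_L².


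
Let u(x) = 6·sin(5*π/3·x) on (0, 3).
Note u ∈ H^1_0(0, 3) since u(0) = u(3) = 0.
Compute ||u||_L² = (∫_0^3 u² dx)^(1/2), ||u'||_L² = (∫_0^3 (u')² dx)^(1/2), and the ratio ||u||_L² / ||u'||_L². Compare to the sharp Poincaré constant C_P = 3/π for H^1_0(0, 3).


||u||_L² / ||u'||_L² = 3/(5*π) < C_P = 3/π.

u(x) = 6·sin(5*π/3·x), so u'(x) = 10*π*cos(5*π*x/3).
Writing u(x) = A·sin(kπx/L) with A = 6 and k = 5, use ∫_0^L sin²(kπx/L) dx = L/2 and ∫_0^L cos²(kπx/L) dx = L/2.
u² = 36·sin²(5*π/3·x) and (u')² = 100*π^2·cos²(5*π/3·x), and each of sin², cos² integrates to L/2 = 3/2 over (0, 3).
∫_0^3 u² dx = 54, so ||u||_L² = 3*sqrt(6).
∫_0^3 (u')² dx = 150*π^2, so ||u'||_L² = 5*sqrt(6)*π.
Ratio ||u||_L² / ||u'||_L² = 3/(5*π).
Sharp Poincaré constant on H^1_0(0, 3) is C_P = L/π = 3/π, achieved by sin(π/3·x).
This is the k = 5 harmonic; the ratio L/(kπ) is strictly less than C_P = L/π, consistent with the sharp inequality ||u||_L² ≤ C_P ||u'||_L².


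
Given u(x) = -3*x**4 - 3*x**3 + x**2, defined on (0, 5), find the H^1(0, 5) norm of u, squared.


||u||_{H^1}^2 = 60423875/12

The H^1 norm (squared) on an interval (0, L) is
  ||u||_{H^1}^2 = ∫_0^L u(x)^2 dx + ∫_0^L u'(x)^2 dx.
Compute u'(x) = -12*x**3 - 9*x**2 + 2*x.
Then u(x)^2 = 9*x**8 + 18*x**7 + 3*x**6 - 6*x**5 + x**4 and u'(x)^2 = 144*x**6 + 216*x**5 + 33*x**4 - 36*x**3 + 4*x**2.
Integrate each monomial from 0 to 5 using ∫_0^5 c·x^n dx = c·5^(n+1)/(n+1):
  ∫_0^5 u(x)^2 dx = ∫_0^5 (9*x^8 + 18*x^7 + 3*x^6 - 6*x^5 + x^4) dx. Term by term:
    ∫_0^5 9*x^8 dx = 1953125;  ∫_0^5 18*x^7 dx = 3515625/4;  ∫_0^5 3*x^6 dx = 234375/7;
    ∫_0^5 -6*x^5 dx = -15625;  ∫_0^5 x^4 dx = 625.
  Sum: 1953125 + 3515625/4 + 234375/7 − 15625 + 625 = 79814375/28.
  ∫_0^5 u'(x)^2 dx = ∫_0^5 (144*x^6 + 216*x^5 + 33*x^4 - 36*x^3 + 4*x^2) dx. Term by term:
    ∫_0^5 144*x^6 dx = 11250000/7;  ∫_0^5 216*x^5 dx = 562500;  ∫_0^5 33*x^4 dx = 20625;
    ∫_0^5 -36*x^3 dx = -5625;  ∫_0^5 4*x^2 dx = 500/3.
  Sum: 11250000/7 + 562500 + 20625 − 5625 + 500/3 = 45881000/21.
Adding: ||u||_{H^1}^2 = 79814375/28 + 45881000/21 = 60423875/12.


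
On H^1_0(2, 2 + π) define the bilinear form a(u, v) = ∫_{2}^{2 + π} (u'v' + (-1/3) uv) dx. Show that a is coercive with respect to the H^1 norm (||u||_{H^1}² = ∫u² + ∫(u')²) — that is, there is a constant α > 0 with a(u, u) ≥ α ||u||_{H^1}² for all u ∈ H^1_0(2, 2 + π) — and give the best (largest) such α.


α = 1/3

Coercivity of a(·,·) on H^1_0(2, 2 + π) means a(u, u) ≥ α ||u||_{H^1}² for every u ∈ H^1_0.
The interval has length L = π, and Poincaré/coercivity depend only on L. Here a(u, u) = ∫(u')² + (-1/3)·∫u².
Here c = -1/3 < 0 with |c| < (π/L)² = 1, so coercivity still holds. The condition a(u,u) ≥ α||u||_{H^1}² reads (1−α)∫(u')² ≥ (α−c)∫u². Any admissible α is ≤ 1 (rapidly oscillating u have ∫u²/∫(u')² → 0), and α = 1 would force 0 ≥ (1−c)∫u², impossible since c < 1; so 1−α > 0. By the sharp Poincaré inequality on H^1_0 of an interval of length L, ∫(u')² ≥ (π/L)²∫u² with equality for the first sine mode sin(π(x−x₀)/L) (x₀ the left endpoint), so the inequality holds for all u iff (1−α)(π/L)² ≥ α − c, i.e. α ≤ ((π/L)² + c)/((π/L)² + 1) = (1 + c(L/π)²)/(1 + (L/π)²). (Direct route, valid since c ≤ 0: Poincaré gives c∫u² ≥ c(L/π)²∫(u')², so a(u,u) ≥ (1 + c(L/π)²)∫(u')², while ||u||_{H^1}² ≤ (1 + (L/π)²)∫(u')²; dividing yields the same α.) With (π/L)² = 1 and c = -1/3, the largest admissible constant is α = ((π/L)² + c)/((π/L)² + 1).
Simplifying, α = 1/3.


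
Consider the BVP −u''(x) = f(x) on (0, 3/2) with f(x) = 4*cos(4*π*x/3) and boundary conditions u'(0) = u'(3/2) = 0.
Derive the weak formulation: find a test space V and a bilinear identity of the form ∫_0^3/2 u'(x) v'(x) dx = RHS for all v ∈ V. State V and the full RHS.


V = H^1(0, 3/2) (no boundary constraint on v; u is determined up to an additive constant); weak form: ∫_0^3/2 u'v' dx = ∫_0^3/2 (4*cos(4*π*x/3)) v dx for all v ∈ V.

Multiply both sides by a test function v and integrate from 0 to 3/2:
  ∫_0^3/2 −u''(x) v(x) dx = ∫_0^3/2 f(x) v(x) dx.
Integrate the LHS by parts once:
  ∫_0^3/2 −u'' v dx = −[u'(x) v(x)]_0^3/2 + ∫_0^3/2 u'(x) v'(x) dx.
Thus ∫_0^3/2 u'(x) v'(x) dx = ∫_0^3/2 f(x) v(x) dx + [u'(x) v(x)]_0^3/2.
Choose V so that boundary terms are either known or forced to vanish.
u has homogeneous Neumann: u'(0) = u'(3/2) = 0. So [u' v]_0^3/2 = 0·v(3/2) − 0·v(0) = 0 for any v; take V = H^1(0, 3/2).
Weak formulation: find u (satisfying any essential BC) such that ∫_0^3/2 u'(x) v'(x) dx = ∫_0^3/2 f v dx for all v ∈ V (homogeneous Neumann, so boundary terms vanish).
Substituting f(x) = 4*cos(4*π*x/3), the right-hand side is ∫_0^3/2 (4*cos(4*π*x/3)) v dx.
Compatibility check (pure Neumann): taking v ≡ 1 ∈ V gives 0 = ∫_0^3/2 f dx + (0) − (0), i.e. ∫_0^3/2 f dx must equal u'(0) − u'(3/2) = 0. Indeed ∫_0^3/2 (4*cos(4*π*x/3)) dx = 0, so the data are compatible. The solution is then unique only up to an additive constant (fix it e.g. by requiring ∫_0^3/2 u dx = 0).


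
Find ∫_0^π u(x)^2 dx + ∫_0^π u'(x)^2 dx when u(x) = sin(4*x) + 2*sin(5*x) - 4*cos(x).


||u||_{H^1(0,π)}^2 = -128/15 + 153*π/2

u'(x) = 4*sin(x) + 4*cos(4*x) + 10*cos(5*x).
Expand u² and (u')² and integrate term by term on (0, π), using: for integers n ≥ 1, ∫_0^π sin²(nx) dx = ∫_0^π cos²(nx) dx = π/2; for n ≠ n', ∫_0^π sin(nx)sin(n'x) dx = ∫_0^π cos(nx)cos(n'x) dx = 0; and by product-to-sum, ∫_0^π sin(nx)cos(n'x) dx = ½∫_0^π [sin((n+n')x) + sin((n−n')x)] dx, which is 0 when n+n' is even and 2n/(n²−n'²) when n+n' is odd (it need not vanish on (0, π)).
  u² squared terms: (-4)²·∫cos(x)² dx = 16·π/2 = 8*π;  (2)²·∫sin(5x)² dx = 4·π/2 = 2*π;  (1)²·∫sin(4x)² dx = 1·π/2 = π/2.
  u² cross terms: 2·(-4)·(2)·∫cos(x)·sin(5x) dx = -16·(0) = 0;  2·(-4)·(1)·∫cos(x)·sin(4x) dx = -8·(8/15) = -64/15;  2·(2)·(1)·∫sin(5x)·sin(4x) dx = 4·(0) = 0.
  So ∫_0^π u² dx = 8*π + 2*π + π/2 + 0 − 64/15 + 0 = -64/15 + 21*π/2.
  (u')² squared terms: (4)²·∫cos(4x)² dx = 16·π/2 = 8*π;  (4)²·∫sin(x)² dx = 16·π/2 = 8*π;  (10)²·∫cos(5x)² dx = 100·π/2 = 50*π.
  (u')² cross terms: 2·(4)·(4)·∫cos(4x)·sin(x) dx = 32·(-2/15) = -64/15;  2·(4)·(10)·∫cos(4x)·cos(5x) dx = 80·(0) = 0;  2·(4)·(10)·∫sin(x)·cos(5x) dx = 80·(0) = 0.
  So ∫_0^π (u')² dx = 8*π + 8*π + 50*π − 64/15 + 0 + 0 = -64/15 + 66*π.
||u||_{H^1}^2 = (-64/15 + 21*π/2) + (-64/15 + 66*π) = -128/15 + 153*π/2.


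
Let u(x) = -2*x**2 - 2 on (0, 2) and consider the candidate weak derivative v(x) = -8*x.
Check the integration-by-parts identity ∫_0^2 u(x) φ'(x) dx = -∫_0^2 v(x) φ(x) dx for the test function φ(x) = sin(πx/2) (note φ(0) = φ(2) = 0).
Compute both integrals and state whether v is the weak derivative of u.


LHS = 16/π, RHS = 32/π. No, v is not the weak derivative of u.

u(x) = -2*x**2 - 2, classical derivative u'(x) = -4*x.
φ(x) = sin(πx/2), so φ'(x) = π*cos(π*x/2)/2.
Note φ(0) = φ(2) = 0, so the boundary term u·φ vanishes.
LHS = ∫_0^2 u(x) φ'(x) dx = ∫_0^2 (-π*x^2*cos(π*x/2) - π*cos(π*x/2)) dx. Term by term:
  ∫_0^2 -π*cos(π*x/2) dx = 0;  ∫_0^2 -π*x^2*cos(π*x/2) dx = 16/π.
Sum: 0 + 16/π = 16/π.
So LHS = 16/π.
∫_0^2 v(x) φ(x) dx = ∫_0^2 (-8*x*sin(π*x/2)) dx. Term by term:
  ∫_0^2 -8*x*sin(π*x/2) dx = -32/π.
So RHS = -∫_0^2 v(x) φ(x) dx = 32/π.
LHS − RHS = -16/π ≠ 0, so the identity fails.
(For a valid weak derivative the identity must hold for EVERY test function, in particular this one. The failure shows v is NOT the weak derivative of u.)
Correct weak derivative would be u'(x) = -4*x.


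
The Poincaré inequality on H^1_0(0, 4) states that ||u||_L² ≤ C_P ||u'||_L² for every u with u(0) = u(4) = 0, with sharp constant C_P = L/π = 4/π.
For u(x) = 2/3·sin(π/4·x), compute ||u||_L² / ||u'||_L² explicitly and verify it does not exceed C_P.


||u||_L² / ||u'||_L² = 4/π = C_P.

u(x) = 2/3·sin(π/4·x), so u'(x) = π*cos(π*x/4)/6.
Writing u(x) = A·sin(kπx/L) with A = 2/3 and k = 1, use ∫_0^L sin²(kπx/L) dx = L/2 and ∫_0^L cos²(kπx/L) dx = L/2.
u² = 4/9·sin²(π/4·x) and (u')² = π^2/36·cos²(π/4·x), and each of sin², cos² integrates to L/2 = 2 over (0, 4).
∫_0^4 u² dx = 8/9, so ||u||_L² = 2*sqrt(2)/3.
∫_0^4 (u')² dx = π^2/18, so ||u'||_L² = sqrt(2)*π/6.
Ratio ||u||_L² / ||u'||_L² = 4/π.
Sharp Poincaré constant on H^1_0(0, 4) is C_P = L/π = 4/π, achieved by sin(π/4·x).
This is the k = 1 eigenfunction (up to amplitude), so the ratio equals the sharp Poincaré constant exactly.


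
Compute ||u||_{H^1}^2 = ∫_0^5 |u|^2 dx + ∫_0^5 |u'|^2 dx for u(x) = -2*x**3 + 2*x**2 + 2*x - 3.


||u||_{H^1}^2 = 272180/7

The H^1 norm (squared) on an interval (0, L) is
  ||u||_{H^1}^2 = ∫_0^L u(x)^2 dx + ∫_0^L u'(x)^2 dx.
Compute u'(x) = -6*x**2 + 4*x + 2.
Then u(x)^2 = 4*x**6 - 8*x**5 - 4*x**4 + 20*x**3 - 8*x**2 - 12*x + 9 and u'(x)^2 = 36*x**4 - 48*x**3 - 8*x**2 + 16*x + 4.
Integrate each monomial from 0 to 5 using ∫_0^5 c·x^n dx = c·5^(n+1)/(n+1):
  ∫_0^5 u(x)^2 dx = ∫_0^5 (4*x^6 - 8*x^5 - 4*x^4 + 20*x^3 - 8*x^2 - 12*x + 9) dx. Term by term:
    ∫_0^5 4*x^6 dx = 312500/7;  ∫_0^5 -8*x^5 dx = -62500/3;  ∫_0^5 -4*x^4 dx = -2500;
    ∫_0^5 20*x^3 dx = 3125;  ∫_0^5 -8*x^2 dx = -1000/3;  ∫_0^5 -12*x dx = -150;
    ∫_0^5 9 dx = 45.
  Sum: 312500/7 − 62500/3 − 2500 + 3125 − 1000/3 − 150 + 45 = 503920/21.
  ∫_0^5 u'(x)^2 dx = ∫_0^5 (36*x^4 - 48*x^3 - 8*x^2 + 16*x + 4) dx. Term by term:
    ∫_0^5 36*x^4 dx = 22500;  ∫_0^5 -48*x^3 dx = -7500;  ∫_0^5 -8*x^2 dx = -1000/3;
    ∫_0^5 16*x dx = 200;  ∫_0^5 4 dx = 20.
  Sum: 22500 − 7500 − 1000/3 + 200 + 20 = 44660/3.
Adding: ||u||_{H^1}^2 = 503920/21 + 44660/3 = 272180/7.


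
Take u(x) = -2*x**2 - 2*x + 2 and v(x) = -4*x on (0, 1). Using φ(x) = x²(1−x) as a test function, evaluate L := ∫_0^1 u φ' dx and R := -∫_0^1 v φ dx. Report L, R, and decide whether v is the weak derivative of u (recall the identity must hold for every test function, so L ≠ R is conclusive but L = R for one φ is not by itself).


LHS = 11/30, RHS = 1/5. No, v is not the weak derivative of u.

u(x) = -2*x**2 - 2*x + 2, classical derivative u'(x) = -4*x - 2.
φ(x) = x²(1−x), so φ'(x) = x*(2 - 3*x).
Note φ(0) = φ(1) = 0, so the boundary term u·φ vanishes.
LHS = ∫_0^1 u(x) φ'(x) dx = ∫_0^1 (6*x^4 + 2*x^3 - 10*x^2 + 4*x) dx. Term by term:
  ∫_0^1 6*x^4 dx = 6/5;  ∫_0^1 2*x^3 dx = 1/2;  ∫_0^1 -10*x^2 dx = -10/3;
  ∫_0^1 4*x dx = 2.
Sum: 6/5 + 1/2 − 10/3 + 2 = 11/30.
So LHS = 11/30.
∫_0^1 v(x) φ(x) dx = ∫_0^1 (4*x^4 - 4*x^3) dx. Term by term:
  ∫_0^1 4*x^4 dx = 4/5;  ∫_0^1 -4*x^3 dx = -1.
Sum: 4/5 − 1 = -1/5.
So RHS = -∫_0^1 v(x) φ(x) dx = 1/5.
LHS − RHS = 1/6 ≠ 0, so the identity fails.
(For a valid weak derivative the identity must hold for EVERY test function, in particular this one. The failure shows v is NOT the weak derivative of u.)
Correct weak derivative would be u'(x) = -4*x - 2.


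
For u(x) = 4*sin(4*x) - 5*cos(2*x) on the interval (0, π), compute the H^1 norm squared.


||u||_{H^1(0,π)}^2 = 397*π/2

u'(x) = 10*sin(2*x) + 16*cos(4*x).
Expand u² and (u')² and integrate term by term on (0, π), using: for integers n ≥ 1, ∫_0^π sin²(nx) dx = ∫_0^π cos²(nx) dx = π/2; for n ≠ n', ∫_0^π sin(nx)sin(n'x) dx = ∫_0^π cos(nx)cos(n'x) dx = 0; and by product-to-sum, ∫_0^π sin(nx)cos(n'x) dx = ½∫_0^π [sin((n+n')x) + sin((n−n')x)] dx, which is 0 when n+n' is even and 2n/(n²−n'²) when n+n' is odd (it need not vanish on (0, π)).
  u² squared terms: (-5)²·∫cos(2x)² dx = 25·π/2 = 25*π/2;  (4)²·∫sin(4x)² dx = 16·π/2 = 8*π.
  u² cross terms: 2·(-5)·(4)·∫cos(2x)·sin(4x) dx = -40·(0) = 0.
  So ∫_0^π u² dx = 25*π/2 + 8*π + 0 = 41*π/2.
  (u')² squared terms: (10)²·∫sin(2x)² dx = 100·π/2 = 50*π;  (16)²·∫cos(4x)² dx = 256·π/2 = 128*π.
  (u')² cross terms: 2·(10)·(16)·∫sin(2x)·cos(4x) dx = 320·(0) = 0.
  So ∫_0^π (u')² dx = 50*π + 128*π + 0 = 178*π.
||u||_{H^1}^2 = (41*π/2) + (178*π) = 397*π/2.


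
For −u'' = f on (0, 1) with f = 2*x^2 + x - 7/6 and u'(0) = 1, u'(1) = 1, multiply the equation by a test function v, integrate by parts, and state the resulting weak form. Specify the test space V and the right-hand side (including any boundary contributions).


V = H^1(0, 1) (v unrestricted at boundary; u is determined up to an additive constant); weak form: ∫_0^1 u'v' dx = ∫_0^1 (2*x^2 + x - 7/6) v dx + v(1) − v(0) for all v ∈ V.

Multiply both sides by a test function v and integrate from 0 to 1:
  ∫_0^1 −u''(x) v(x) dx = ∫_0^1 f(x) v(x) dx.
Integrate the LHS by parts once:
  ∫_0^1 −u'' v dx = −[u'(x) v(x)]_0^1 + ∫_0^1 u'(x) v'(x) dx.
Thus ∫_0^1 u'(x) v'(x) dx = ∫_0^1 f(x) v(x) dx + [u'(x) v(x)]_0^1.
Choose V so that boundary terms are either known or forced to vanish.
u has inhomogeneous Neumann u'(0) = 1, u'(1) = 1. [u' v]_0^1 = (1)·v(1) − (1)·v(0) = v(1) − v(0). Take V = H^1(0, 1); boundary term becomes part of RHS.
Weak formulation: find u (satisfying any essential BC) such that ∫_0^1 u'(x) v'(x) dx = ∫_0^1 f v dx + v(1) − v(0) for all v ∈ V (Neumann data are natural BCs: they enter the RHS as boundary terms).
Substituting f(x) = 2*x^2 + x - 7/6, the right-hand side is ∫_0^1 (2*x^2 + x - 7/6) v dx + v(1) − v(0).
Compatibility check (pure Neumann): taking v ≡ 1 ∈ V gives 0 = ∫_0^1 f dx + (1) − (1), i.e. ∫_0^1 f dx must equal u'(0) − u'(1) = 0. Indeed ∫_0^1 (2*x^2 + x - 7/6) dx = 0, so the data are compatible. The solution is then unique only up to an additive constant (fix it e.g. by requiring ∫_0^1 u dx = 0).


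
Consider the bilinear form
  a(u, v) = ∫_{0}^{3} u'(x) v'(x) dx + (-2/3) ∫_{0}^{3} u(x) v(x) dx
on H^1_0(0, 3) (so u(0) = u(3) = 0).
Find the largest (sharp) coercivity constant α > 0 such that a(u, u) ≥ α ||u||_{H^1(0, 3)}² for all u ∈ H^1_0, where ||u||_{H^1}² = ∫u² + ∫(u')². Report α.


α = (-6 + π^2)/(9 + π^2)

Coercivity of a(·,·) on H^1_0(0, 3) means a(u, u) ≥ α ||u||_{H^1}² for every u ∈ H^1_0.
The interval has length L = 3, and Poincaré/coercivity depend only on L. Here a(u, u) = ∫(u')² + (-2/3)·∫u².
Here c = -2/3 < 0 with |c| < (π/L)² = π^2/9, so coercivity still holds. The condition a(u,u) ≥ α||u||_{H^1}² reads (1−α)∫(u')² ≥ (α−c)∫u². Any admissible α is ≤ 1 (rapidly oscillating u have ∫u²/∫(u')² → 0), and α = 1 would force 0 ≥ (1−c)∫u², impossible since c < 1; so 1−α > 0. By the sharp Poincaré inequality on H^1_0 of an interval of length L, ∫(u')² ≥ (π/L)²∫u² with equality for the first sine mode sin(π(x−x₀)/L) (x₀ the left endpoint), so the inequality holds for all u iff (1−α)(π/L)² ≥ α − c, i.e. α ≤ ((π/L)² + c)/((π/L)² + 1) = (1 + c(L/π)²)/(1 + (L/π)²). (Direct route, valid since c ≤ 0: Poincaré gives c∫u² ≥ c(L/π)²∫(u')², so a(u,u) ≥ (1 + c(L/π)²)∫(u')², while ||u||_{H^1}² ≤ (1 + (L/π)²)∫(u')²; dividing yields the same α.) With (π/L)² = π^2/9 and c = -2/3, the largest admissible constant is α = ((π/L)² + c)/((π/L)² + 1).
Simplifying, α = (-6 + π^2)/(9 + π^2).


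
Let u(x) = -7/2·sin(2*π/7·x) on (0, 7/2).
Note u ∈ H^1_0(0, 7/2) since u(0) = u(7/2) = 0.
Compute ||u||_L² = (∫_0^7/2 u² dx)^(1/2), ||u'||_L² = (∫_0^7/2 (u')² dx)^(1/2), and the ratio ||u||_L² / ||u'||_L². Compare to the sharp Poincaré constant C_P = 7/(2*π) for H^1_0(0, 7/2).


||u||_L² / ||u'||_L² = 7/(2*π) = C_P.

u(x) = -7/2·sin(2*π/7·x), so u'(x) = -π*cos(2*π*x/7).
Writing u(x) = A·sin(kπx/L) with A = -7/2 and k = 1, use ∫_0^L sin²(kπx/L) dx = L/2 and ∫_0^L cos²(kπx/L) dx = L/2.
u² = 49/4·sin²(2*π/7·x) and (u')² = π^2·cos²(2*π/7·x), and each of sin², cos² integrates to L/2 = 7/4 over (0, 7/2).
∫_0^7/2 u² dx = 343/16, so ||u||_L² = 7*sqrt(7)/4.
∫_0^7/2 (u')² dx = 7*π^2/4, so ||u'||_L² = sqrt(7)*π/2.
Ratio ||u||_L² / ||u'||_L² = 7/(2*π).
Sharp Poincaré constant on H^1_0(0, 7/2) is C_P = L/π = 7/(2*π), achieved by sin(2*π/7·x).
This is the k = 1 eigenfunction (up to amplitude), so the ratio equals the sharp Poincaré constant exactly.


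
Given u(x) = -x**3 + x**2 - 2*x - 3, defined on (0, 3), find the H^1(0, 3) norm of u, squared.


||u||_{H^1}^2 = 51123/70

The H^1 norm (squared) on an interval (0, L) is
  ||u||_{H^1}^2 = ∫_0^L u(x)^2 dx + ∫_0^L u'(x)^2 dx.
Compute u'(x) = -3*x**2 + 2*x - 2.
Then u(x)^2 = x**6 - 2*x**5 + 5*x**4 + 2*x**3 - 2*x**2 + 12*x + 9 and u'(x)^2 = 9*x**4 - 12*x**3 + 16*x**2 - 8*x + 4.
Integrate each monomial from 0 to 3 using ∫_0^3 c·x^n dx = c·3^(n+1)/(n+1):
  ∫_0^3 u(x)^2 dx = ∫_0^3 (x^6 - 2*x^5 + 5*x^4 + 2*x^3 - 2*x^2 + 12*x + 9) dx. Term by term:
    ∫_0^3 x^6 dx = 2187/7;  ∫_0^3 -2*x^5 dx = -243;  ∫_0^3 5*x^4 dx = 243;
    ∫_0^3 2*x^3 dx = 81/2;  ∫_0^3 -2*x^2 dx = -18;  ∫_0^3 12*x dx = 54;
    ∫_0^3 9 dx = 27.
  Sum: 2187/7 − 243 + 243 + 81/2 − 18 + 54 + 27 = 5823/14.
  ∫_0^3 u'(x)^2 dx = ∫_0^3 (9*x^4 - 12*x^3 + 16*x^2 - 8*x + 4) dx. Term by term:
    ∫_0^3 9*x^4 dx = 2187/5;  ∫_0^3 -12*x^3 dx = -243;  ∫_0^3 16*x^2 dx = 144;
    ∫_0^3 -8*x dx = -36;  ∫_0^3 4 dx = 12.
  Sum: 2187/5 − 243 + 144 − 36 + 12 = 1572/5.
Adding: ||u||_{H^1}^2 = 5823/14 + 1572/5 = 51123/70.
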